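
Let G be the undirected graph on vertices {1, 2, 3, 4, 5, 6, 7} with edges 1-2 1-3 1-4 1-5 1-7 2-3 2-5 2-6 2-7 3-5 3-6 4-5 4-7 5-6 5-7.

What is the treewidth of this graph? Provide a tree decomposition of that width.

Treewidth 3.
Bags: B1 = {1, 2, 3, 5}  B2 = {2, 3, 5, 6}  B3 = {1, 2, 5, 7}  B4 = {1, 4, 5, 7}
Tree: B1–B2, B1–B3, B3–B4

Each bag holds 4 vertices, so the decomposition has width 3, which upper-bounds the treewidth. Conversely, {1, 2, 3, 5} is a clique of size 4, and the vertices of any clique must share a bag in every tree decomposition; so some bag has ≥ 4 vertices and tw(G) ≥ 3. Combining the bounds, tw(G) = 3.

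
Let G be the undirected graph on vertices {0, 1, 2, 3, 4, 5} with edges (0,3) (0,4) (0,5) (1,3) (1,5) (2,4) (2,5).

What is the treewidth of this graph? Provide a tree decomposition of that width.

Treewidth 2.
Bags: B1 = {2, 4, 5}  B2 = {0, 4, 5}  B3 = {0, 1, 5}  B4 = {0, 1, 3}
Tree: B1–B2, B2–B3, B3–B4

The largest bag has 3 vertices, giving width 2; this decomposition certifies tw(G) ≤ 2. The edges 2–4–0–5–2 form a cycle, so G is not a tree and its treewidth is at least 2. Therefore the treewidth is 2.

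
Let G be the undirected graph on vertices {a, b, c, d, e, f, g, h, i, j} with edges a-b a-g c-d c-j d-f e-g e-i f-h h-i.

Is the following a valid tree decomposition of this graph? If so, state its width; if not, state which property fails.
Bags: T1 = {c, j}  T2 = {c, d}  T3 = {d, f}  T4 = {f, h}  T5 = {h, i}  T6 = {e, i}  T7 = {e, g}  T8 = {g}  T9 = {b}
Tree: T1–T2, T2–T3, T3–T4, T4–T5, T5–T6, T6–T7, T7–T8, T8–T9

No — vertex a appears in no bag.

A tree decomposition must satisfy three properties: every vertex lies in some bag; for every edge, both endpoints lie together in some bag; and for every vertex, the bags containing it form a connected subtree. Here vertex a appears in no bag, so the decomposition is invalid.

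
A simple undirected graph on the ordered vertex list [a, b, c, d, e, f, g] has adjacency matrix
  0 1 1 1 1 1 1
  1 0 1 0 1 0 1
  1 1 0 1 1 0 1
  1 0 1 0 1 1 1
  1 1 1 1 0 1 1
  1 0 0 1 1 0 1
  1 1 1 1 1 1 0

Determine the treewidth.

A width-4 tree decomposition is:
Bags: B1 = {a, c, d, e, g}  B2 = {a, b, c, e, g}  B3 = {a, d, e, f, g}
Tree: B1–B2, B1–B3
Every bag has size at most 5, so the width is 5 − 1 = 4 and tw(G) ≤ 4. For the lower bound, the 5 vertices {a, c, d, e, g} are pairwise adjacent, and any tree decomposition puts a clique entirely inside one bag — forcing width ≥ 4. Hence tw(G) = 4 exactly.

4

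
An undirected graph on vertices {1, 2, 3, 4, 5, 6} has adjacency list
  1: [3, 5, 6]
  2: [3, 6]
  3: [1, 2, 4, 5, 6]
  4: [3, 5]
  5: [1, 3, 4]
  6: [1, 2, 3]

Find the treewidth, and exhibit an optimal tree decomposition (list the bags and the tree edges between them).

Every bag has size at most 3, so the width is 3 − 1 = 2 and tw(G) ≤ 2. On the other hand G contains the 3-clique {1, 3, 5}. A clique must lie in a single bag of any decomposition, so no decomposition can have width below 2. Therefore the treewidth is 2.

Treewidth 2.
Bags: B1 = {1, 3, 6}  B2 = {2, 3, 6}  B3 = {1, 3, 5}  B4 = {3, 4, 5}
Tree: B1–B2, B1–B3, B3–B4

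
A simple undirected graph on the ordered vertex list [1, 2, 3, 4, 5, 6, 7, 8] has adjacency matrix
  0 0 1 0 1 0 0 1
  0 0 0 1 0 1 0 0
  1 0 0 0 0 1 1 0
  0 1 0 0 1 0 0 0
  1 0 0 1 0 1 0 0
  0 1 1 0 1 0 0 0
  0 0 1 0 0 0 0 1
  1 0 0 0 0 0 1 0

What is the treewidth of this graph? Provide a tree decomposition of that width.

Treewidth 2.
Bags: B1 = {2, 4, 5}  B2 = {2, 5, 6}  B3 = {1, 5, 6}  B4 = {1, 3, 6}  B5 = {1, 3, 8}  B6 = {3, 7, 8}
Tree: B1–B2, B2–B3, B3–B4, B4–B5, B5–B6

The largest bag has 3 vertices, giving width 2; this decomposition certifies tw(G) ≤ 2. Since 4–2–6–5–4 is a cycle in G, G is not acyclic. Forests are exactly the graphs of treewidth ≤ 1, so tw(G) ≥ 2. The upper and lower bounds meet at 2, so that is the treewidth.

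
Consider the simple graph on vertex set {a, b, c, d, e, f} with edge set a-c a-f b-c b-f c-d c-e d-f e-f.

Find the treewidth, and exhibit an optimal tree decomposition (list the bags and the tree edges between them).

The largest bag has 3 vertices, giving width 2; this decomposition certifies tw(G) ≤ 2. Since e–f–a–c–e is a cycle in G, G is not acyclic. Forests are exactly the graphs of treewidth ≤ 1, so tw(G) ≥ 2. Therefore the treewidth is 2.

Treewidth 2.
One such decomposition:
Bags: B1 = {c, e, f}  B2 = {a, c, f}  B3 = {b, c, f}  B4 = {c, d, f}
Tree: B1–B2, B2–B3, B3–B4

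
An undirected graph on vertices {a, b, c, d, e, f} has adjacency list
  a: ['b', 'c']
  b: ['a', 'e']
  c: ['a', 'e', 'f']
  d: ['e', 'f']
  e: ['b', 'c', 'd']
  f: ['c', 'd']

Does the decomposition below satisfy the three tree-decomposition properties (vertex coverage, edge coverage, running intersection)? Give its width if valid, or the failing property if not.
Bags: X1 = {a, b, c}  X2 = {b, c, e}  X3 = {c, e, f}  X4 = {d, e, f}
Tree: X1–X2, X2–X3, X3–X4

Yes; width 2.

Vertex coverage: the bags together contain {a, b, c, d, e, f}, the full vertex set. Edge coverage: each edge of G has both endpoints in at least one bag. Running intersection: for every vertex, the bags containing it form a connected subtree. All three properties hold, so this is a valid tree decomposition of width max|bag| − 1 = 2, and hence tw(G) ≤ 2.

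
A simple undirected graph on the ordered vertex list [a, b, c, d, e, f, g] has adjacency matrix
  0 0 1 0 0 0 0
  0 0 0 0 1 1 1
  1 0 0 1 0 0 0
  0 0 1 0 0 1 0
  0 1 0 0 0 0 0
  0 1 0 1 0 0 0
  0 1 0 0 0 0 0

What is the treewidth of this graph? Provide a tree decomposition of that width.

Each bag holds 2 vertices, so the decomposition has width 1, which upper-bounds the treewidth. G has an edge, so its treewidth is at least 1. Hence tw(G) = 1 exactly.

Treewidth 1.
One such decomposition:
Bags: B1 = {c, d}  B2 = {d, f}  B3 = {a, c}  B4 = {b, f}  B5 = {b, e}  B6 = {b, g}
Tree: B1–B2, B1–B3, B2–B4, B4–B5, B4–B6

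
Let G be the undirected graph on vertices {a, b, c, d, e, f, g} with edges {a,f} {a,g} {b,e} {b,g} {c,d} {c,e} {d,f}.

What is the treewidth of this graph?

A width-2 tree decomposition is:
Bags: B1 = {a, b, g}  B2 = {a, b, e}  B3 = {a, c, e}  B4 = {a, c, d}  B5 = {a, d, f}
Tree: B1–B2, B2–B3, B3–B4, B4–B5
Every bag has size at most 3, so the width is 3 − 1 = 2 and tw(G) ≤ 2. For the lower bound, G contains the cycle a–g–b–e–c–d–f–a, so G is not a forest; only forests have treewidth ≤ 1, hence tw(G) ≥ 2. Therefore the treewidth is 2.

2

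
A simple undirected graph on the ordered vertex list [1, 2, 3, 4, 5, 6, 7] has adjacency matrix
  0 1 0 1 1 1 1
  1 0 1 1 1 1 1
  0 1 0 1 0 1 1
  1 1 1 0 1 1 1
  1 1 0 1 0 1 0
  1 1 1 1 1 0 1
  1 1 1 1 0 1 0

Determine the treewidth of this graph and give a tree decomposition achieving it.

Treewidth 4.
Bags: B1 = {2, 3, 4, 6, 7}  B2 = {1, 2, 4, 6, 7}  B3 = {1, 2, 4, 5, 6}
Tree: B1–B2, B2–B3

The largest bag has 5 vertices, giving width 4; this decomposition certifies tw(G) ≤ 4. On the other hand G contains the 5-clique {1, 2, 4, 5, 6}. A clique must lie in a single bag of any decomposition, so no decomposition can have width below 4. Combining the bounds, tw(G) = 4.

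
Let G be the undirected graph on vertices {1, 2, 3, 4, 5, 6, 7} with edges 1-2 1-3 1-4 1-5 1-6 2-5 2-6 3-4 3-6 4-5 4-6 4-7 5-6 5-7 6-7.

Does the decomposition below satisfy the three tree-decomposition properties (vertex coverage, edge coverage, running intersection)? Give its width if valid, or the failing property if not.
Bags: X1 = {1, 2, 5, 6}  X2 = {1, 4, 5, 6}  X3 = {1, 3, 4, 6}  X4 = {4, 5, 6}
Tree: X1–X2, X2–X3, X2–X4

No — vertex 7 appears in no bag.

A tree decomposition must satisfy three properties: every vertex lies in some bag; for every edge, both endpoints lie together in some bag; and for every vertex, the bags containing it form a connected subtree. Here vertex 7 appears in no bag, so the decomposition is invalid.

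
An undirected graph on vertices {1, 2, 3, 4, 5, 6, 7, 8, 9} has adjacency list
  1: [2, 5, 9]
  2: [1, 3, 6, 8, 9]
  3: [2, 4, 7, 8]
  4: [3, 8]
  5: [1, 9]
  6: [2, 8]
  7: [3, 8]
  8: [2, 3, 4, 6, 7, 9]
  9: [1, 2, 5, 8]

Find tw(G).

A width-2 tree decomposition is:
Bags: B1 = {2, 6, 8}  B2 = {2, 8, 9}  B3 = {2, 3, 8}  B4 = {3, 4, 8}  B5 = {1, 2, 9}  B6 = {1, 5, 9}  B7 = {3, 7, 8}
Tree: B1–B2, B1–B3, B3–B4, B2–B5, B5–B6, B3–B7
The largest bag has 3 vertices, giving width 2; this decomposition certifies tw(G) ≤ 2. On the other hand G contains the 3-clique {2, 8, 9}. A clique must lie in a single bag of any decomposition, so no decomposition can have width below 2. The upper and lower bounds meet at 2, so that is the treewidth.

2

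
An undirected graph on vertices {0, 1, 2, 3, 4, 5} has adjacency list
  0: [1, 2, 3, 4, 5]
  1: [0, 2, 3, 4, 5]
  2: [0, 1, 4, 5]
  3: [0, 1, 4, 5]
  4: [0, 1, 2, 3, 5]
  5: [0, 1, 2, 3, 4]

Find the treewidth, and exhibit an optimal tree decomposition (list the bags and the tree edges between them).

Treewidth 4.
One optimal decomposition is:
Bags: B1 = {0, 1, 2, 4, 5}  B2 = {0, 1, 3, 4, 5}
Tree: B1–B2

Each bag holds 5 vertices, so the decomposition has width 4, which upper-bounds the treewidth. On the other hand G contains the 5-clique {0, 1, 2, 4, 5}. A clique must lie in a single bag of any decomposition, so no decomposition can have width below 4. Combining the bounds, tw(G) = 4.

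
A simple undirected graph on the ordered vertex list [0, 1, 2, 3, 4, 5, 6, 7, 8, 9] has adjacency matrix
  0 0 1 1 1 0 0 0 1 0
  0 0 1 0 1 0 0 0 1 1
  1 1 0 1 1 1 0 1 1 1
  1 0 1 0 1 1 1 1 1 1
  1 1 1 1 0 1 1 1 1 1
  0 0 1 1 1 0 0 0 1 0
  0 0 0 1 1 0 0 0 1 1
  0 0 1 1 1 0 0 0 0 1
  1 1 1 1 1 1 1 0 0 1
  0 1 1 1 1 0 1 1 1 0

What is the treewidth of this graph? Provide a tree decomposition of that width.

Treewidth 4.
One such decomposition:
Bags: B1 = {2, 3, 4, 5, 8}  B2 = {2, 3, 4, 8, 9}  B3 = {3, 4, 6, 8, 9}  B4 = {2, 3, 4, 7, 9}  B5 = {0, 2, 3, 4, 8}  B6 = {1, 2, 4, 8, 9}
Tree: B1–B2, B2–B3, B2–B4, B2–B5, B2–B6

Every bag has size at most 5, so the width is 5 − 1 = 4 and tw(G) ≤ 4. Conversely, {1, 2, 4, 8, 9} is a clique of size 5, and the vertices of any clique must share a bag in every tree decomposition; so some bag has ≥ 5 vertices and tw(G) ≥ 4. The upper and lower bounds meet at 4, so that is the treewidth.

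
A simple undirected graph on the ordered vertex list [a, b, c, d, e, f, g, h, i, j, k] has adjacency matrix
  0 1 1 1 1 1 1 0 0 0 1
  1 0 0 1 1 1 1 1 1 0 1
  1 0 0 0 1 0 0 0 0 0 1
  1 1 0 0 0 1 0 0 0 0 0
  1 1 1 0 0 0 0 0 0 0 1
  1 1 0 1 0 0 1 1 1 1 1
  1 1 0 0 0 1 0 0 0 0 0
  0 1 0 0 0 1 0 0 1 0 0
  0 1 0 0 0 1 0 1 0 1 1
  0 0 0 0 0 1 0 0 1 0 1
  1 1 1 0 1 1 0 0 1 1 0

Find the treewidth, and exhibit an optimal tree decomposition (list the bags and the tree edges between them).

Treewidth 3.
One optimal decomposition is:
Bags: B1 = {b, f, i, k}  B2 = {f, i, j, k}  B3 = {a, b, f, k}  B4 = {a, b, e, k}  B5 = {a, b, d, f}  B6 = {a, b, f, g}  B7 = {a, c, e, k}  B8 = {b, f, h, i}
Tree: B1–B2, B1–B3, B3–B4, B3–B5, B3–B6, B4–B7, B1–B8

Each bag holds 4 vertices, so the decomposition has width 3, which upper-bounds the treewidth. On the other hand G contains the 4-clique {a, c, e, k}. A clique must lie in a single bag of any decomposition, so no decomposition can have width below 3. Combining the bounds, tw(G) = 3.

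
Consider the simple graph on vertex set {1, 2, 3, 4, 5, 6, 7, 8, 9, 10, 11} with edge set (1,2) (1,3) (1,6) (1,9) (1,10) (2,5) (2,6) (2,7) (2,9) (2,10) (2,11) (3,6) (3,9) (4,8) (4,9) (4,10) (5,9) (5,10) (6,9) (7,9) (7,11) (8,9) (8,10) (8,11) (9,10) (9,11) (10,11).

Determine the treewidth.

3

A width-3 tree decomposition is:
Bags: B1 = {2, 9, 10, 11}  B2 = {1, 2, 9, 10}  B3 = {2, 7, 9, 11}  B4 = {1, 2, 6, 9}  B5 = {8, 9, 10, 11}  B6 = {1, 3, 6, 9}  B7 = {2, 5, 9, 10}  B8 = {4, 8, 9, 10}
Tree: B1–B2, B1–B3, B2–B4, B1–B5, B4–B6, B2–B7, B5–B8
Every bag has size at most 4, so the width is 4 − 1 = 3 and tw(G) ≤ 3. Conversely, {8, 9, 10, 11} is a clique of size 4, and the vertices of any clique must share a bag in every tree decomposition; so some bag has ≥ 4 vertices and tw(G) ≥ 3. Combining the bounds, tw(G) = 3.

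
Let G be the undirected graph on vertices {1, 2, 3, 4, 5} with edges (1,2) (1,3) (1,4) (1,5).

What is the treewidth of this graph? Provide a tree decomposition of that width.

The largest bag has 2 vertices, giving width 1; this decomposition certifies tw(G) ≤ 1. Since G has at least one edge (e.g. 1–4), it is not an edgeless graph, so tw(G) ≥ 1. The upper and lower bounds meet at 1, so that is the treewidth.

Treewidth 1.
One optimal decomposition is:
Bags: B1 = {1, 4}  B2 = {1, 5}  B3 = {1, 3}  B4 = {1, 2}
Tree: B1–B2, B1–B3, B1–B4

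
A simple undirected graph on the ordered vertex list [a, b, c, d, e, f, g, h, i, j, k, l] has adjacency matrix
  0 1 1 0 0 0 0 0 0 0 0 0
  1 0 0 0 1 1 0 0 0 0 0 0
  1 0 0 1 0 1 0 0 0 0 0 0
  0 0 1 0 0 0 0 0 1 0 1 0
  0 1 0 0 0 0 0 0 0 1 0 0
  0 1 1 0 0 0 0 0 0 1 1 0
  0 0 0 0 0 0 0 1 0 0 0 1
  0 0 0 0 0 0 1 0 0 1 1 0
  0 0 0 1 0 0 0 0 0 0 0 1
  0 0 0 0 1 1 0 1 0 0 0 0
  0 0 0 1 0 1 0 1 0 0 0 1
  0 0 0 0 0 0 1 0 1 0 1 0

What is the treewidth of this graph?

3

A width-3 tree decomposition is:
Bags: B1 = {a, b, c, e}  B2 = {b, c, e, f}  B3 = {c, e, f, j}  B4 = {c, d, f, j}  B5 = {d, f, j, k}  B6 = {d, h, j, k}  B7 = {d, h, i, k}  B8 = {h, i, k, l}  B9 = {g, h, i, l}
Tree: B1–B2, B2–B3, B3–B4, B4–B5, B5–B6, B6–B7, B7–B8, B8–B9
Every bag has size at most 4, so the width is 4 − 1 = 3 and tw(G) ≤ 3. For the lower bound: the 4 vertex sets {a,b,e}, {c}, {f}, {d,h,j,k} are disjoint, each induces a connected subgraph, and every pair is joined by at least one edge of G. Contracting each set to a single vertex therefore yields K_{4} as a minor, and since treewidth is minor-monotone, tw(G) ≥ tw(K_{4}) = 3. The upper and lower bounds meet at 3, so that is the treewidth.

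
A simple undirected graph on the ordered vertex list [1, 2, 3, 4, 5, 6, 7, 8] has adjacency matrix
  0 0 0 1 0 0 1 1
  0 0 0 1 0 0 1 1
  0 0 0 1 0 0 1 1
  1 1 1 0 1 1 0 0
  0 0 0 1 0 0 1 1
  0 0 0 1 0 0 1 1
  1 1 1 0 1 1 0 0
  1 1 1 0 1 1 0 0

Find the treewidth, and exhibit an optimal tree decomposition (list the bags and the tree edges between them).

Every bag has size at most 4, so the width is 4 − 1 = 3 and tw(G) ≤ 3. For the lower bound: the 4 vertex sets {2,7}, {1,8}, {4}, {5} are disjoint, each induces a connected subgraph, and every pair is joined by at least one edge of G. Contracting each set to a single vertex therefore yields K_{4} as a minor, and since treewidth is minor-monotone, tw(G) ≥ tw(K_{4}) = 3. The upper and lower bounds meet at 3, so that is the treewidth.

Treewidth 3.
One such decomposition:
Bags: B1 = {2, 4, 7, 8}  B2 = {1, 4, 7, 8}  B3 = {4, 5, 7, 8}  B4 = {4, 6, 7, 8}  B5 = {3, 4, 7, 8}
Tree: B1–B2, B2–B3, B3–B4, B4–B5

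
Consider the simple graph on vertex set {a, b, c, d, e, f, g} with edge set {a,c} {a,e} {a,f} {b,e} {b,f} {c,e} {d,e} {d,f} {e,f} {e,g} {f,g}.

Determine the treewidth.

A width-2 tree decomposition is:
Bags: B1 = {d, e, f}  B2 = {e, f, g}  B3 = {a, e, f}  B4 = {a, c, e}  B5 = {b, e, f}
Tree: B1–B2, B1–B3, B3–B4, B2–B5
Each bag holds 3 vertices, so the decomposition has width 2, which upper-bounds the treewidth. On the other hand G contains the 3-clique {a, c, e}. A clique must lie in a single bag of any decomposition, so no decomposition can have width below 2. The upper and lower bounds meet at 2, so that is the treewidth.

2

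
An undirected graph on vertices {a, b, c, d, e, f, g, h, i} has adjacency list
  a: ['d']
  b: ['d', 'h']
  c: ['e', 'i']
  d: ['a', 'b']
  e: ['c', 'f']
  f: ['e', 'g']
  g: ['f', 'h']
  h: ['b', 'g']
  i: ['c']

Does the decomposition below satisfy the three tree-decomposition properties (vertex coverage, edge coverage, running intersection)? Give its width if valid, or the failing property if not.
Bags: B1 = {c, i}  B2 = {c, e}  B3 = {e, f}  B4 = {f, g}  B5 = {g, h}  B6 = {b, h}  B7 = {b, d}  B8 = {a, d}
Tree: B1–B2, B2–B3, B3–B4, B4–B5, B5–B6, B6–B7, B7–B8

Yes; width 1.

Vertex coverage: the bags together contain {a, b, c, d, e, f, g, h, i}, the full vertex set. Edge coverage: each edge of G has both endpoints in at least one bag. Running intersection: for every vertex, the bags containing it form a connected subtree. All three properties hold, so this is a valid tree decomposition of width max|bag| − 1 = 1, and hence tw(G) ≤ 1.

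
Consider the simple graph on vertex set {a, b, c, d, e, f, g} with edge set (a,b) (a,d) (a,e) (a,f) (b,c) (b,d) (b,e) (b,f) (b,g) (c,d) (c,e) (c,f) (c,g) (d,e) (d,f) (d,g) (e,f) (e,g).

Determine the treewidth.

4

A width-4 tree decomposition is:
Bags: B1 = {b, c, d, e, f}  B2 = {a, b, d, e, f}  B3 = {b, c, d, e, g}
Tree: B1–B2, B1–B3
The largest bag has 5 vertices, giving width 4; this decomposition certifies tw(G) ≤ 4. Conversely, {b, c, d, e, g} is a clique of size 5, and the vertices of any clique must share a bag in every tree decomposition; so some bag has ≥ 5 vertices and tw(G) ≥ 4. Hence tw(G) = 4 exactly.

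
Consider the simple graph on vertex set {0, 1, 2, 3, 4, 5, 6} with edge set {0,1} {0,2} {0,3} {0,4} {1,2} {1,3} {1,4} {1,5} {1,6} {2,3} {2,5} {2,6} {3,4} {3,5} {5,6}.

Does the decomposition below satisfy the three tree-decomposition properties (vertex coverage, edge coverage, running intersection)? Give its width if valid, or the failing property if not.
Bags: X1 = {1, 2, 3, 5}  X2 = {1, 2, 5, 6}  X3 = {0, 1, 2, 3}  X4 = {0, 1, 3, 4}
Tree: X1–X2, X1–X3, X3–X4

Yes; width 3.

Every vertex of G appears in some bag (union = {0, 1, 2, 3, 4, 5, 6}); every edge is covered by a bag; and for each vertex v the set of bags containing v is connected in the bag tree. The decomposition is therefore valid. The largest bag has 4 vertices, so the width is 3.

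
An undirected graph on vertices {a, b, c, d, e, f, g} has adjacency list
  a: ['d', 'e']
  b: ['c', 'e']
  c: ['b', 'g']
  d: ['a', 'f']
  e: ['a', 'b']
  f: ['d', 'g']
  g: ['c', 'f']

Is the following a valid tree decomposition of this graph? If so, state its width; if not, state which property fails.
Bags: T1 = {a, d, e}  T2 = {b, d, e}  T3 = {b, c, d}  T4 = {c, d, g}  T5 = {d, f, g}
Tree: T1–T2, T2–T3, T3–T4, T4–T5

Every vertex of G appears in some bag (union = {a, b, c, d, e, f, g}); every edge is covered by a bag; and for each vertex v the set of bags containing v is connected in the bag tree. The decomposition is therefore valid. The largest bag has 3 vertices, so the width is 2.

Yes; width 2.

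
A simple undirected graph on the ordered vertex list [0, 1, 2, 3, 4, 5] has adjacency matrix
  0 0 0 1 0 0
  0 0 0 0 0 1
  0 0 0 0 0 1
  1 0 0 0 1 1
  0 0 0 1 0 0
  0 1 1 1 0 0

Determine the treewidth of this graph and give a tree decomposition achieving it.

Treewidth 1.
One such decomposition:
Bags: B1 = {1, 5}  B2 = {2, 5}  B3 = {3, 5}  B4 = {3, 4}  B5 = {0, 3}
Tree: B1–B2, B1–B3, B3–B4, B3–B5

Each bag holds 2 vertices, so the decomposition has width 1, which upper-bounds the treewidth. Since G has at least one edge (e.g. 1–5), it is not an edgeless graph, so tw(G) ≥ 1. Therefore the treewidth is 1.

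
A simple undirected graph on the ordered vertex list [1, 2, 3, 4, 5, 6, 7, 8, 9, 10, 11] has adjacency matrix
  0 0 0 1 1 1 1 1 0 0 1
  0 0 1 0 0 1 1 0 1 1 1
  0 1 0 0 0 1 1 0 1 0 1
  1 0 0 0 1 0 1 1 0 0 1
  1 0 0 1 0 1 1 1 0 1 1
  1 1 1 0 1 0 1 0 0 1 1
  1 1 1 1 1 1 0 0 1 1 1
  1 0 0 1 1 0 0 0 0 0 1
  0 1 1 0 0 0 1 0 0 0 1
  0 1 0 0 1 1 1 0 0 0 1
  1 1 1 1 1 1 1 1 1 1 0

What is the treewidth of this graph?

A width-4 tree decomposition is:
Bags: B1 = {2, 6, 7, 10, 11}  B2 = {5, 6, 7, 10, 11}  B3 = {1, 5, 6, 7, 11}  B4 = {2, 3, 6, 7, 11}  B5 = {2, 3, 7, 9, 11}  B6 = {1, 4, 5, 7, 11}  B7 = {1, 4, 5, 8, 11}
Tree: B1–B2, B2–B3, B1–B4, B4–B5, B3–B6, B6–B7
Every bag has size at most 5, so the width is 5 − 1 = 4 and tw(G) ≤ 4. On the other hand G contains the 5-clique {1, 4, 5, 8, 11}. A clique must lie in a single bag of any decomposition, so no decomposition can have width below 4. The upper and lower bounds meet at 4, so that is the treewidth.

4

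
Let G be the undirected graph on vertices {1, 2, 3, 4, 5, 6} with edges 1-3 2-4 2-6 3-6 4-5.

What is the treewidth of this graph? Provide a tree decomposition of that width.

Treewidth 1.
Bags: B1 = {1, 3}  B2 = {3, 6}  B3 = {2, 6}  B4 = {2, 4}  B5 = {4, 5}
Tree: B1–B2, B2–B3, B3–B4, B4–B5

Each bag holds 2 vertices, so the decomposition has width 1, which upper-bounds the treewidth. Any graph with an edge has treewidth ≥ 1, and G has the edge 1–3. Therefore the treewidth is 1.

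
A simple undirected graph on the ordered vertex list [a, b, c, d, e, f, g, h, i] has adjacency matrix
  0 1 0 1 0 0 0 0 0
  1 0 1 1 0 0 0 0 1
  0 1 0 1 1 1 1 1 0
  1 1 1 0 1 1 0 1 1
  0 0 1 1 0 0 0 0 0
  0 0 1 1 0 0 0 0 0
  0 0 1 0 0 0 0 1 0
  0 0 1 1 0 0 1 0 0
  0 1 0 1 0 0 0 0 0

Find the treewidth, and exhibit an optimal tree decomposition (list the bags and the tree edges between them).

Each bag holds 3 vertices, so the decomposition has width 2, which upper-bounds the treewidth. Conversely, {c, d, e} is a clique of size 3, and the vertices of any clique must share a bag in every tree decomposition; so some bag has ≥ 3 vertices and tw(G) ≥ 2. Combining the bounds, tw(G) = 2.

Treewidth 2.
One such decomposition:
Bags: B1 = {c, d, f}  B2 = {b, c, d}  B3 = {c, d, h}  B4 = {c, d, e}  B5 = {a, b, d}  B6 = {b, d, i}  B7 = {c, g, h}
Tree: B1–B2, B2–B3, B1–B4, B2–B5, B2–B6, B3–B7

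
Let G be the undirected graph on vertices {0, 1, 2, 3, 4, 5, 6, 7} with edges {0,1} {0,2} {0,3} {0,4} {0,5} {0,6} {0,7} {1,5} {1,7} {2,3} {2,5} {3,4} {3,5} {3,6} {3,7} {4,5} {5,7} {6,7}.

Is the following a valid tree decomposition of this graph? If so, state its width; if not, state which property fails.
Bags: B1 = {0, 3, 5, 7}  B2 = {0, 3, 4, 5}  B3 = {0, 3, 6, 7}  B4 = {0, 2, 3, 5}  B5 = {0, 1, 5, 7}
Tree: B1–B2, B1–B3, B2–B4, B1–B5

Yes; width 3.

Vertex coverage: the bags together contain {0, 1, 2, 3, 4, 5, 6, 7}, the full vertex set. Edge coverage: each edge of G has both endpoints in at least one bag. Running intersection: for every vertex, the bags containing it form a connected subtree. All three properties hold, so this is a valid tree decomposition of width max|bag| − 1 = 3, and hence tw(G) ≤ 3.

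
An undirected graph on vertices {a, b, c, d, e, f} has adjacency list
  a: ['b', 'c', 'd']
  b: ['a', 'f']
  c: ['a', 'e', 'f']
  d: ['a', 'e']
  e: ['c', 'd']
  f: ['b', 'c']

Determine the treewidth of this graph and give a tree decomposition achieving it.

Every bag has size at most 3, so the width is 3 − 1 = 2 and tw(G) ≤ 2. The edges f–b–a–c–f form a cycle, so G is not a tree and its treewidth is at least 2. Hence tw(G) = 2 exactly.

Treewidth 2.
One optimal decomposition is:
Bags: B1 = {b, c, f}  B2 = {a, b, c}  B3 = {a, c, e}  B4 = {a, d, e}
Tree: B1–B2, B2–B3, B3–B4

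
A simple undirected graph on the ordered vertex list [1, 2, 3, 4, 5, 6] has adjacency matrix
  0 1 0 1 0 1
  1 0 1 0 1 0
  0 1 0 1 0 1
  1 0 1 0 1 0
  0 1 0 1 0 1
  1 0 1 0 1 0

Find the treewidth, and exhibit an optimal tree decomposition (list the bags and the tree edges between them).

Every bag has size at most 4, so the width is 4 − 1 = 3 and tw(G) ≤ 3. For the lower bound: the 4 vertex sets {4,5}, {1,2}, {3}, {6} are disjoint, each induces a connected subgraph, and every pair is joined by at least one edge of G. Contracting each set to a single vertex therefore yields K_{4} as a minor, and since treewidth is minor-monotone, tw(G) ≥ tw(K_{4}) = 3. Combining the bounds, tw(G) = 3.

Treewidth 3.
One optimal decomposition is:
Bags: B1 = {1, 3, 4, 5}  B2 = {1, 2, 3, 5}  B3 = {1, 3, 5, 6}
Tree: B1–B2, B2–B3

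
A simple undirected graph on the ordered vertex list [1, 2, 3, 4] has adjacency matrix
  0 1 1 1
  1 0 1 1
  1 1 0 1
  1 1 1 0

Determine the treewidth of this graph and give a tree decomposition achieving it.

With just one bag of size 4, the width is 4 − 1 = 3, so tw(G) ≤ 3. On the other hand G contains the 4-clique {1, 2, 3, 4}. A clique must lie in a single bag of any decomposition, so no decomposition can have width below 3. Combining the bounds, tw(G) = 3.

Treewidth 3.
One such decomposition:
Bags: B1 = {1, 2, 3, 4}
Tree: (single bag)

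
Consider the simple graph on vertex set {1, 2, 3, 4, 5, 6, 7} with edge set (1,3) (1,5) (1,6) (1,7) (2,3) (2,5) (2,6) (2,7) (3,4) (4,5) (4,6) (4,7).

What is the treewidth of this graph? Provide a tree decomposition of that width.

Treewidth 3.
One such decomposition:
Bags: B1 = {1, 2, 4, 5}  B2 = {1, 2, 4, 7}  B3 = {1, 2, 3, 4}  B4 = {1, 2, 4, 6}
Tree: B1–B2, B2–B3, B3–B4

Each bag holds 4 vertices, so the decomposition has width 3, which upper-bounds the treewidth. For the lower bound: the 4 vertex sets {2,5}, {4,7}, {1}, {3} are disjoint, each induces a connected subgraph, and every pair is joined by at least one edge of G. Contracting each set to a single vertex therefore yields K_{4} as a minor, and since treewidth is minor-monotone, tw(G) ≥ tw(K_{4}) = 3. The upper and lower bounds meet at 3, so that is the treewidth.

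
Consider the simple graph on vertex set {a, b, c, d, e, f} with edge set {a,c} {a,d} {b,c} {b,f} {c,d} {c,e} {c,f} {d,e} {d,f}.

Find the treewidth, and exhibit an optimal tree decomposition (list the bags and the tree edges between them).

Treewidth 2.
Bags: B1 = {c, d, e}  B2 = {a, c, d}  B3 = {c, d, f}  B4 = {b, c, f}
Tree: B1–B2, B1–B3, B3–B4

The largest bag has 3 vertices, giving width 2; this decomposition certifies tw(G) ≤ 2. For the lower bound, the 3 vertices {c, d, e} are pairwise adjacent, and any tree decomposition puts a clique entirely inside one bag — forcing width ≥ 2. The upper and lower bounds meet at 2, so that is the treewidth.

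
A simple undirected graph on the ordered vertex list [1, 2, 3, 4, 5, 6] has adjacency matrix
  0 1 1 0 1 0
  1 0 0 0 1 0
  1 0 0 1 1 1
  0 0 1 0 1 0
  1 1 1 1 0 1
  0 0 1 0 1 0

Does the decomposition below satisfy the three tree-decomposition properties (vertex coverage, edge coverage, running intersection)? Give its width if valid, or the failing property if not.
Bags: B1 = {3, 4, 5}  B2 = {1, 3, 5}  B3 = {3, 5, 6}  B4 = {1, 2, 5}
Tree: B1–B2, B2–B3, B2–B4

Yes; width 2.

Every vertex of G appears in some bag (union = {1, 2, 3, 4, 5, 6}); every edge is covered by a bag; and for each vertex v the set of bags containing v is connected in the bag tree. The decomposition is therefore valid. The largest bag has 3 vertices, so the width is 2.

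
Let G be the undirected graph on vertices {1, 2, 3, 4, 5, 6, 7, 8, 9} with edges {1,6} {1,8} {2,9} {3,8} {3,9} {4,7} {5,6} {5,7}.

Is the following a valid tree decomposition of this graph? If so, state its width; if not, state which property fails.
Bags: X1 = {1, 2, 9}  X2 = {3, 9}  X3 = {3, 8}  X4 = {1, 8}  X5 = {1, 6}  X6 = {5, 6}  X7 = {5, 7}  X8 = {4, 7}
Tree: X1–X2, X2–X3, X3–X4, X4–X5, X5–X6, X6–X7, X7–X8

A tree decomposition must satisfy three properties: every vertex lies in some bag; for every edge, both endpoints lie together in some bag; and for every vertex, the bags containing it form a connected subtree. Here bags containing vertex 1 are not connected in the tree, so the decomposition is invalid.

No — bags containing vertex 1 are not connected in the tree.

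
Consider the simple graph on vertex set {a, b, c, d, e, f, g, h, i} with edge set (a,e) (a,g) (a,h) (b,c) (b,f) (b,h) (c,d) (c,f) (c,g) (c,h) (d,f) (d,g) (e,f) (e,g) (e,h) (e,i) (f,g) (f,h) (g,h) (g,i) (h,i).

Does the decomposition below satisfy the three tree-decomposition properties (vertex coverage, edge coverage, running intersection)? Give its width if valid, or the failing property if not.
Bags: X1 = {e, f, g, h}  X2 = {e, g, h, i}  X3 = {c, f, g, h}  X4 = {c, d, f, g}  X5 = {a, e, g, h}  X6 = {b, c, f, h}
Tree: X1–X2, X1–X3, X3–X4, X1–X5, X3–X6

Vertex coverage: the bags together contain {a, b, c, d, e, f, g, h, i}, the full vertex set. Edge coverage: each edge of G has both endpoints in at least one bag. Running intersection: for every vertex, the bags containing it form a connected subtree. All three properties hold, so this is a valid tree decomposition of width max|bag| − 1 = 3, and hence tw(G) ≤ 3.

Yes; width 3.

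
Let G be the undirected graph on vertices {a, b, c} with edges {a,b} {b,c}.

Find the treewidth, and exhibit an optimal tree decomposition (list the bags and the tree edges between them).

Treewidth 1.
Bags: B1 = {a, b}  B2 = {b, c}
Tree: B1–B2

Each bag holds 2 vertices, so the decomposition has width 1, which upper-bounds the treewidth. Since G has at least one edge (e.g. a–b), it is not an edgeless graph, so tw(G) ≥ 1. Combining the bounds, tw(G) = 1.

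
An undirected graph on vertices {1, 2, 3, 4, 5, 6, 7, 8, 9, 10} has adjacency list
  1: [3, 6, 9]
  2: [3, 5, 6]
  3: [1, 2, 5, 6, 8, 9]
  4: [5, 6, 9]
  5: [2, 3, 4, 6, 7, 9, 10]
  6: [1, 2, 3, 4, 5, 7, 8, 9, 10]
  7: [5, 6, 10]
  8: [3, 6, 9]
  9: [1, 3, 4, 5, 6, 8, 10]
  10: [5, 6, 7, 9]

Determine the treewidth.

A width-3 tree decomposition is:
Bags: B1 = {5, 6, 9, 10}  B2 = {3, 5, 6, 9}  B3 = {2, 3, 5, 6}  B4 = {3, 6, 8, 9}  B5 = {5, 6, 7, 10}  B6 = {1, 3, 6, 9}  B7 = {4, 5, 6, 9}
Tree: B1–B2, B2–B3, B2–B4, B1–B5, B2–B6, B2–B7
Every bag has size at most 4, so the width is 4 − 1 = 3 and tw(G) ≤ 3. For the lower bound, the 4 vertices {3, 6, 8, 9} are pairwise adjacent, and any tree decomposition puts a clique entirely inside one bag — forcing width ≥ 3. The upper and lower bounds meet at 3, so that is the treewidth.

3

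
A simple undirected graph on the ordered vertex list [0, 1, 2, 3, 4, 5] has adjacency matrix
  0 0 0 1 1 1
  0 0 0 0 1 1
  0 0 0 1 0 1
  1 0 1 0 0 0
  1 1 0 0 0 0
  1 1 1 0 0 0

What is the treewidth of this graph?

2

A width-2 tree decomposition is:
Bags: B1 = {1, 4, 5}  B2 = {0, 4, 5}  B3 = {0, 2, 5}  B4 = {0, 2, 3}
Tree: B1–B2, B2–B3, B3–B4
Every bag has size at most 3, so the width is 3 − 1 = 2 and tw(G) ≤ 2. For the lower bound, G contains the cycle 1–4–0–5–1, so G is not a forest; only forests have treewidth ≤ 1, hence tw(G) ≥ 2. The upper and lower bounds meet at 2, so that is the treewidth.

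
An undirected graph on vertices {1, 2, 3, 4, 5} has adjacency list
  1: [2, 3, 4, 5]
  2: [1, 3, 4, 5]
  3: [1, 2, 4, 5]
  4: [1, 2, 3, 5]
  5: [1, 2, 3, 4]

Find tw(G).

A width-4 tree decomposition is:
Bags: B1 = {1, 2, 3, 4, 5}
Tree: (single bag)
A single bag containing all 5 vertices is trivially a valid decomposition of width 4. Conversely, {1, 2, 3, 4, 5} is a clique of size 5, and the vertices of any clique must share a bag in every tree decomposition; so some bag has ≥ 5 vertices and tw(G) ≥ 4. Hence tw(G) = 4 exactly.

4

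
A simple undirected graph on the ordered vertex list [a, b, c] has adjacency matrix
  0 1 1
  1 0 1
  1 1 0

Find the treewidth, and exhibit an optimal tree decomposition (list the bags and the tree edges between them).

Treewidth 2.
Bags: B1 = {a, b, c}
Tree: (single bag)

A single bag containing all 3 vertices is trivially a valid decomposition of width 2. For the lower bound, the 3 vertices {a, b, c} are pairwise adjacent, and any tree decomposition puts a clique entirely inside one bag — forcing width ≥ 2. Therefore the treewidth is 2.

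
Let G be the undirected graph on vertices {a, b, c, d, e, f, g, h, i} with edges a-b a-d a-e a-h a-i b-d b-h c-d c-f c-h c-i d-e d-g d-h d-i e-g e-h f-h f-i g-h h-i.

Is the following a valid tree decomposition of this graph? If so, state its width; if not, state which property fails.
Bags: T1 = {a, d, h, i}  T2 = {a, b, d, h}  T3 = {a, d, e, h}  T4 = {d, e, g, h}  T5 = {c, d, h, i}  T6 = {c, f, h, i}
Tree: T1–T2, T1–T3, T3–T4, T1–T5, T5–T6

Vertex coverage: the bags together contain {a, b, c, d, e, f, g, h, i}, the full vertex set. Edge coverage: each edge of G has both endpoints in at least one bag. Running intersection: for every vertex, the bags containing it form a connected subtree. All three properties hold, so this is a valid tree decomposition of width max|bag| − 1 = 3, and hence tw(G) ≤ 3.

Yes; width 3.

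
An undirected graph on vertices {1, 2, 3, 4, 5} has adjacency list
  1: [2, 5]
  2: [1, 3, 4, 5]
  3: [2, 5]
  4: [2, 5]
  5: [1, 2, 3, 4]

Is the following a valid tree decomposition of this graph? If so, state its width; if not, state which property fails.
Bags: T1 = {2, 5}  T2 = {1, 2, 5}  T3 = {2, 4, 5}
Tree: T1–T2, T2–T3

A tree decomposition must satisfy three properties: every vertex lies in some bag; for every edge, both endpoints lie together in some bag; and for every vertex, the bags containing it form a connected subtree. Here vertex 3 appears in no bag, so the decomposition is invalid.

No — vertex 3 appears in no bag.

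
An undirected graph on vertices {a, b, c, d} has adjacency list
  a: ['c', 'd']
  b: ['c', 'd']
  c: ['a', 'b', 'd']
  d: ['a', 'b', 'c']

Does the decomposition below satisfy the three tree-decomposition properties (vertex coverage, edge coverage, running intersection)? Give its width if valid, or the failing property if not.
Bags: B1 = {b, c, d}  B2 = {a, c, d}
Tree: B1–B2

Checking the three conditions: (i) the bags cover all of {a, b, c, d}; (ii) for each edge, some bag contains both endpoints; (iii) the bags containing any fixed vertex form a subtree. All hold, so the decomposition is valid with width 3 − 1 = 2.

Yes; width 2.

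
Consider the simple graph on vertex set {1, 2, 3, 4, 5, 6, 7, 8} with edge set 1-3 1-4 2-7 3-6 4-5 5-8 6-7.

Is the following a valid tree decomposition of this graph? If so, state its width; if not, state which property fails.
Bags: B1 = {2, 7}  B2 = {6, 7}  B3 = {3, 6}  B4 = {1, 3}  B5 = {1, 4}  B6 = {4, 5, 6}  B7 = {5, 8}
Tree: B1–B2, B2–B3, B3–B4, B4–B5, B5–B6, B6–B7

A tree decomposition must satisfy three properties: every vertex lies in some bag; for every edge, both endpoints lie together in some bag; and for every vertex, the bags containing it form a connected subtree. Here bags containing vertex 6 are not connected in the tree, so the decomposition is invalid.

No — bags containing vertex 6 are not connected in the tree.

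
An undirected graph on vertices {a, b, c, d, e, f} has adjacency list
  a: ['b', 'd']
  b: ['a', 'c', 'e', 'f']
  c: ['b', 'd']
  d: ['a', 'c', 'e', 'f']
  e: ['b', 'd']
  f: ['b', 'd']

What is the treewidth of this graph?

2

A width-2 tree decomposition is:
Bags: B1 = {b, d, f}  B2 = {b, c, d}  B3 = {a, b, d}  B4 = {b, d, e}
Tree: B1–B2, B2–B3, B3–B4
Each bag holds 3 vertices, so the decomposition has width 2, which upper-bounds the treewidth. Since f–b–c–d–f is a cycle in G, G is not acyclic. Forests are exactly the graphs of treewidth ≤ 1, so tw(G) ≥ 2. Hence tw(G) = 2 exactly.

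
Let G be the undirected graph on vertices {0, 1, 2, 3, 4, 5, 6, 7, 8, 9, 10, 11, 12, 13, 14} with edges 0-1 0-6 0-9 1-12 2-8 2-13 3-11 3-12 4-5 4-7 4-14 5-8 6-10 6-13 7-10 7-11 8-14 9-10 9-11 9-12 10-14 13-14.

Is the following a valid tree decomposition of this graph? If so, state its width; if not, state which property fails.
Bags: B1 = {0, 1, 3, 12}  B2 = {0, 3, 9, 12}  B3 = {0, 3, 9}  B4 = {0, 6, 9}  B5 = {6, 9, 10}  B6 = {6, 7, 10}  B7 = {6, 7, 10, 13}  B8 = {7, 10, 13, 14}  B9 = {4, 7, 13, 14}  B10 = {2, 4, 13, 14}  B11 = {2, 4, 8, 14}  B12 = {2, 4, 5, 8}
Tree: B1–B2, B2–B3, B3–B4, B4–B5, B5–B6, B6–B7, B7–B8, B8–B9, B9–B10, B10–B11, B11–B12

A tree decomposition must satisfy three properties: every vertex lies in some bag; for every edge, both endpoints lie together in some bag; and for every vertex, the bags containing it form a connected subtree. Here vertex 11 appears in no bag, so the decomposition is invalid.

No — vertex 11 appears in no bag.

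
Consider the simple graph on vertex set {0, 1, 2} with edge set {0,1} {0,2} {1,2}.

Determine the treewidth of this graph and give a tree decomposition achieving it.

Treewidth 2.
One optimal decomposition is:
Bags: B1 = {0, 1, 2}
Tree: (single bag)

With just one bag of size 3, the width is 3 − 1 = 2, so tw(G) ≤ 2. For the lower bound, the 3 vertices {0, 1, 2} are pairwise adjacent, and any tree decomposition puts a clique entirely inside one bag — forcing width ≥ 2. Therefore the treewidth is 2.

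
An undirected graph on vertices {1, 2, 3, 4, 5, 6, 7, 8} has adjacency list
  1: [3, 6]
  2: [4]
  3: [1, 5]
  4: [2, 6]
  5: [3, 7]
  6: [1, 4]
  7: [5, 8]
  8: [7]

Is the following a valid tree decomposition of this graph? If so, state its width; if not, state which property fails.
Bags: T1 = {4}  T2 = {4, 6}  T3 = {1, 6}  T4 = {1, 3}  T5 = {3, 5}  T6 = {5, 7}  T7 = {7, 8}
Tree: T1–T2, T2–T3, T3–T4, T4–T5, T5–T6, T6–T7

A tree decomposition must satisfy three properties: every vertex lies in some bag; for every edge, both endpoints lie together in some bag; and for every vertex, the bags containing it form a connected subtree. Here vertex 2 appears in no bag, so the decomposition is invalid.

No — vertex 2 appears in no bag.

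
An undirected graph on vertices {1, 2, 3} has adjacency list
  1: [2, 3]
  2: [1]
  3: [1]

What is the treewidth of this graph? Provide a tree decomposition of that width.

The largest bag has 2 vertices, giving width 1; this decomposition certifies tw(G) ≤ 1. Since G has at least one edge (e.g. 2–1), it is not an edgeless graph, so tw(G) ≥ 1. The upper and lower bounds meet at 1, so that is the treewidth.

Treewidth 1.
Bags: B1 = {1, 2}  B2 = {1, 3}
Tree: B1–B2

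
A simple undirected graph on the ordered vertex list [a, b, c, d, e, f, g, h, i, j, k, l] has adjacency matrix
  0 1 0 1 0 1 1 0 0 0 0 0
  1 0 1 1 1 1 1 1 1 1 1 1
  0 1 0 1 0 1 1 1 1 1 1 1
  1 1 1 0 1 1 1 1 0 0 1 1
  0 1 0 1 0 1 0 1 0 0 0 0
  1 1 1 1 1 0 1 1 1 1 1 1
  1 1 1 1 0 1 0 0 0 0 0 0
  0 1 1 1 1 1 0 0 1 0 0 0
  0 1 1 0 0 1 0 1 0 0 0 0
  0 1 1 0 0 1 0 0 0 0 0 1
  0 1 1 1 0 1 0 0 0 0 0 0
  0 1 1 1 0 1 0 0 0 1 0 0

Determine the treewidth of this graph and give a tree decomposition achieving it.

Every bag has size at most 5, so the width is 5 − 1 = 4 and tw(G) ≤ 4. On the other hand G contains the 5-clique {b, d, e, f, h}. A clique must lie in a single bag of any decomposition, so no decomposition can have width below 4. Therefore the treewidth is 4.

Treewidth 4.
One such decomposition:
Bags: B1 = {b, c, d, f, h}  B2 = {b, c, f, h, i}  B3 = {b, c, d, f, l}  B4 = {b, c, d, f, g}  B5 = {b, c, d, f, k}  B6 = {a, b, d, f, g}  B7 = {b, d, e, f, h}  B8 = {b, c, f, j, l}
Tree: B1–B2, B1–B3, B3–B4, B3–B5, B4–B6, B1–B7, B3–B8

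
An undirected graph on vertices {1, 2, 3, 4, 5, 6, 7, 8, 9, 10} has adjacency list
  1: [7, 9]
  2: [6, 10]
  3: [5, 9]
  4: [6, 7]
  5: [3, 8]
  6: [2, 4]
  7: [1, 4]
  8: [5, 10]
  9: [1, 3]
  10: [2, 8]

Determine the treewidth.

2

A width-2 tree decomposition is:
Bags: B1 = {3, 5, 9}  B2 = {1, 5, 9}  B3 = {1, 5, 7}  B4 = {4, 5, 7}  B5 = {4, 5, 6}  B6 = {2, 5, 6}  B7 = {2, 5, 10}  B8 = {5, 8, 10}
Tree: B1–B2, B2–B3, B3–B4, B4–B5, B5–B6, B6–B7, B7–B8
The largest bag has 3 vertices, giving width 2; this decomposition certifies tw(G) ≤ 2. For the lower bound, G contains the cycle 5–3–9–1–7–4–6–2–10–8–5, so G is not a forest; only forests have treewidth ≤ 1, hence tw(G) ≥ 2. Combining the bounds, tw(G) = 2.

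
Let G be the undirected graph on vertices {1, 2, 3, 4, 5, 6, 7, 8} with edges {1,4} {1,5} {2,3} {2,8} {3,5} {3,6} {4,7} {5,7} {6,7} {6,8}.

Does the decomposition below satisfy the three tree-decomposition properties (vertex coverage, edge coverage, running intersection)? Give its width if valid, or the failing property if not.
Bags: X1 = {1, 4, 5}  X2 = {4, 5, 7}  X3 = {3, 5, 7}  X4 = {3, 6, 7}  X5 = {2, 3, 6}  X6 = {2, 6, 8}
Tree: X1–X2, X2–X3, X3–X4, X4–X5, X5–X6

Yes; width 2.

Vertex coverage: the bags together contain {1, 2, 3, 4, 5, 6, 7, 8}, the full vertex set. Edge coverage: each edge of G has both endpoints in at least one bag. Running intersection: for every vertex, the bags containing it form a connected subtree. All three properties hold, so this is a valid tree decomposition of width max|bag| − 1 = 2, and hence tw(G) ≤ 2.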